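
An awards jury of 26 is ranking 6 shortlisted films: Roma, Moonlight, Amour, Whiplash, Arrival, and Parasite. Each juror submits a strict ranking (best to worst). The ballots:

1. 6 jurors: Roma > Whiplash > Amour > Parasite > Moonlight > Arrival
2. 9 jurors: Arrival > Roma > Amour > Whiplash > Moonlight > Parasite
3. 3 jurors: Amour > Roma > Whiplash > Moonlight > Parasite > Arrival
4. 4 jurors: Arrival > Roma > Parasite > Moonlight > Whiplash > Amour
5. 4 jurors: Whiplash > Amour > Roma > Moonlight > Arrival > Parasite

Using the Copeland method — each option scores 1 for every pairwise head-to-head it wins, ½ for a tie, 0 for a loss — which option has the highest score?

Roma

Roma: beats Moonlight, Amour, Whiplash, and Parasite; ties Arrival → score 4.5.
Moonlight: beats Parasite; ties Arrival; loses to Roma, Amour, and Whiplash → score 1.5.
Amour: beats Moonlight and Parasite; ties Arrival; loses to Roma and Whiplash → score 2.5.
Whiplash: beats Moonlight, Amour, and Parasite; ties Arrival; loses to Roma → score 3.5.
Arrival: beats Parasite; ties Roma, Moonlight, Amour, and Whiplash → score 3.
Parasite: loses to Roma, Moonlight, Amour, Whiplash, and Arrival → score 0.
Roma has the best pairwise record.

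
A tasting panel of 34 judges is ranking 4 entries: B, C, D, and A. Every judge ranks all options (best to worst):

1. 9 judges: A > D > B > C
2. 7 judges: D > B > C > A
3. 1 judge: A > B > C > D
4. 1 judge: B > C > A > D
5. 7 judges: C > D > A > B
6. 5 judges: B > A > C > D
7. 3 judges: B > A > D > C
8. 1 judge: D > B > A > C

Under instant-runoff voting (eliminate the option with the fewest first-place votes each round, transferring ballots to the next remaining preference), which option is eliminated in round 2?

Round 1: B 9, C 7, D 8, A 10. Eliminate C.
Round 2: B 9, D 15, A 10. Eliminate B.

B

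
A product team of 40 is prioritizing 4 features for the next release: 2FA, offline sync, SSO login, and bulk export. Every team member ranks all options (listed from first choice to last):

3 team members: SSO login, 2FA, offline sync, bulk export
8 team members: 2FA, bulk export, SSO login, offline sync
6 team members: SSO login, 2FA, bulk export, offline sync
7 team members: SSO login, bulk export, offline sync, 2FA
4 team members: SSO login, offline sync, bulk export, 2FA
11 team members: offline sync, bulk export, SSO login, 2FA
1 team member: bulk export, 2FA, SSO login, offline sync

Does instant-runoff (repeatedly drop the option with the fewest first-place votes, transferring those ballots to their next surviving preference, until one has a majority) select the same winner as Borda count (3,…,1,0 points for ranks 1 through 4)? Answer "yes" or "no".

Instant-runoff — R1 2FA 8, offline sync 11, SSO login 20, bulk export 1 (bulk export out); R2 2FA 9, offline sync 11, SSO login 20 (2FA out); R3 offline sync 11, SSO login 29 (SSO login winner). Winner: SSO login.
Borda — scores: 2FA 44, offline sync 51, SSO login 80, bulk export 65. Winner: SSO login.
The two methods agree.

yes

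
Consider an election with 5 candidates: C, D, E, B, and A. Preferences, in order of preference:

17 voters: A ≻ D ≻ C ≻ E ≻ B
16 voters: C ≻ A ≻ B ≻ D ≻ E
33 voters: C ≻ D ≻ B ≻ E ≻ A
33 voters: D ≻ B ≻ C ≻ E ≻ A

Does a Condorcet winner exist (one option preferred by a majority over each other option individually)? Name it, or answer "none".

D vs C: 50–49 for D.
D vs E: 99–0 for D.
D vs B: 83–16 for D.
D vs A: 66–33 for D.
D beats every other option head-to-head.

D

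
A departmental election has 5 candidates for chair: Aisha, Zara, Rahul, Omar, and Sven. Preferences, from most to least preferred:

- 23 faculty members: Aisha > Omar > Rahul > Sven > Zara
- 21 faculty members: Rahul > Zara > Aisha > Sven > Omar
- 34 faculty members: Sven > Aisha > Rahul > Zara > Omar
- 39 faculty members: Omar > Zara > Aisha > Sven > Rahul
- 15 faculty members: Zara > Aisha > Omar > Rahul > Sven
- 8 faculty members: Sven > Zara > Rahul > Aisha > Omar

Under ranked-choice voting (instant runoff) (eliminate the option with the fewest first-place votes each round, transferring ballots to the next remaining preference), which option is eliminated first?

Round 1: Aisha 23, Zara 15, Rahul 21, Omar 39, Sven 42. Eliminate Zara.

Zara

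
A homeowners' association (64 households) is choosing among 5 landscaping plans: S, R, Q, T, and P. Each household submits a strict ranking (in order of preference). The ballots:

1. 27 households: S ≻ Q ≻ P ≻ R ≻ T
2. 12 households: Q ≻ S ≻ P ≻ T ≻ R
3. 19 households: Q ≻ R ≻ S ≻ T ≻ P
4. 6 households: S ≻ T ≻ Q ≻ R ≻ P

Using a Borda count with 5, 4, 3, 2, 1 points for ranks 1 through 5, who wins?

S: 27·5 + 12·4 + 19·3 + 6·5 = 270
R: 27·2 + 12·1 + 19·4 + 6·2 = 154
Q: 27·4 + 12·5 + 19·5 + 6·3 = 281
T: 27·1 + 12·2 + 19·2 + 6·4 = 113
P: 27·3 + 12·3 + 19·1 + 6·1 = 142
Q has the highest Borda score (281).

Q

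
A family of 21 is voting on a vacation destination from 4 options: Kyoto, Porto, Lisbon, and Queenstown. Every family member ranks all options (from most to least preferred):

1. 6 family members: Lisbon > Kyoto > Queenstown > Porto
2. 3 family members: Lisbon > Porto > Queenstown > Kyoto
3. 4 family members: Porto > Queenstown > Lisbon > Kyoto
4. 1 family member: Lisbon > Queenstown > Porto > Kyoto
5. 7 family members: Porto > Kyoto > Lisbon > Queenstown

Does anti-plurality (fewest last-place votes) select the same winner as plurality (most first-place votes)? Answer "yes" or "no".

no

Anti-plurality — last-place votes: Kyoto 8, Porto 6, Lisbon 0, Queenstown 7. Winner: Lisbon.
Plurality — first-place votes: Kyoto 0, Porto 11, Lisbon 10, Queenstown 0. Winner: Porto.
The two methods disagree.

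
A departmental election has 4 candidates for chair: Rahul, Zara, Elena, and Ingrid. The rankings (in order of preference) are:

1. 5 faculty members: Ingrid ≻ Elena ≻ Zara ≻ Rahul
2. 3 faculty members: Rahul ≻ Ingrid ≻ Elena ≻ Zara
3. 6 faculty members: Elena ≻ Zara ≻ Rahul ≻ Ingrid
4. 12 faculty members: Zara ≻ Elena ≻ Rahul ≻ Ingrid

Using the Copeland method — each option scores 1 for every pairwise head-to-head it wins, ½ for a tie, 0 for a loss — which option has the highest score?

Elena

Rahul: beats Ingrid; loses to Zara and Elena → score 1.
Zara: beats Rahul and Ingrid; loses to Elena → score 2.
Elena: beats Rahul, Zara, and Ingrid → score 3.
Ingrid: loses to Rahul, Zara, and Elena → score 0.
Elena has the best pairwise record.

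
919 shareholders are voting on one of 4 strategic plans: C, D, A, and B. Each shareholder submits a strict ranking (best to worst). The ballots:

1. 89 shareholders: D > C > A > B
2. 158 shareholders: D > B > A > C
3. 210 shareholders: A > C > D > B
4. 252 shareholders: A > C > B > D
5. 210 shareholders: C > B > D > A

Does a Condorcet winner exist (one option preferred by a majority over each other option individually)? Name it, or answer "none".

A

A vs C: 620–299 for A.
A vs D: 462–457 for A.
A vs B: 551–368 for A.
A beats every other option head-to-head.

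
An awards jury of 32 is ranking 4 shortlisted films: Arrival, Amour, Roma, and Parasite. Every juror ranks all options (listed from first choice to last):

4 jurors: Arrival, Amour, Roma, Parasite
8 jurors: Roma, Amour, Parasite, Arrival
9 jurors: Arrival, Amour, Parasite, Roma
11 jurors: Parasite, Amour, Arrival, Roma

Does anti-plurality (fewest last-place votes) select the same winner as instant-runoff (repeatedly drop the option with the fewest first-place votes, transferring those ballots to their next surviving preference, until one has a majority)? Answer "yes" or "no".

no

Anti-plurality — last-place votes: Arrival 8, Amour 0, Roma 20, Parasite 4. Winner: Amour.
Instant-runoff — R1 Arrival 13, Amour 0, Roma 8, Parasite 11 (Amour out); R2 Arrival 13, Roma 8, Parasite 11 (Roma out); R3 Arrival 13, Parasite 19 (Parasite winner). Winner: Parasite.
The two methods disagree.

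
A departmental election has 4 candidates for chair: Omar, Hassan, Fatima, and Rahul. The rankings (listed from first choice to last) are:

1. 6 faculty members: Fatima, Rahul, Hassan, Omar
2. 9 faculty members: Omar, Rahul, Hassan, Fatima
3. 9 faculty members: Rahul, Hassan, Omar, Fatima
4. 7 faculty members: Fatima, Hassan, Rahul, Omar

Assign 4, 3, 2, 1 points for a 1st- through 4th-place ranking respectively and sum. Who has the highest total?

Omar: 6·1 + 9·4 + 9·2 + 7·1 = 67
Hassan: 6·2 + 9·2 + 9·3 + 7·3 = 78
Fatima: 6·4 + 9·1 + 9·1 + 7·4 = 70
Rahul: 6·3 + 9·3 + 9·4 + 7·2 = 95
Rahul has the highest Borda score (95).

Rahul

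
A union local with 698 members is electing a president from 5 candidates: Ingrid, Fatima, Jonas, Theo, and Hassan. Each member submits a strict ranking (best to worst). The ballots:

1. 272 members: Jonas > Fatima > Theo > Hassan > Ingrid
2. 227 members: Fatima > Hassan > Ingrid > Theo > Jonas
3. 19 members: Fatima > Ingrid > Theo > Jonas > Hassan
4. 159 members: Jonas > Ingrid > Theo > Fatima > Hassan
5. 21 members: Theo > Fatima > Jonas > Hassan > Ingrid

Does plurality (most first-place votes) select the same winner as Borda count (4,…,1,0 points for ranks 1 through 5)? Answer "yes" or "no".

no

Plurality — first-place votes: Ingrid 0, Fatima 246, Jonas 431, Theo 21, Hassan 0. Winner: Jonas.
Borda — scores: Ingrid 988, Fatima 2022, Jonas 1785, Theo 1211, Hassan 974. Winner: Fatima.
The two methods disagree.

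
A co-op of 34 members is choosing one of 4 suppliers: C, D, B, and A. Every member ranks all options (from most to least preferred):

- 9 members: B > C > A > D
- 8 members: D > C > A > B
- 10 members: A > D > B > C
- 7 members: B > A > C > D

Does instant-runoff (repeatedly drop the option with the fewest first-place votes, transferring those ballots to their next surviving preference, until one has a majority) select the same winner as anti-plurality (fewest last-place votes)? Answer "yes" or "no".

Instant-runoff — R1 C 0, D 8, B 16, A 10 (C out); R2 D 8, B 16, A 10 (D out); R3 B 16, A 18 (A winner). Winner: A.
Anti-plurality — last-place votes: C 10, D 16, B 8, A 0. Winner: A.
The two methods agree.

yes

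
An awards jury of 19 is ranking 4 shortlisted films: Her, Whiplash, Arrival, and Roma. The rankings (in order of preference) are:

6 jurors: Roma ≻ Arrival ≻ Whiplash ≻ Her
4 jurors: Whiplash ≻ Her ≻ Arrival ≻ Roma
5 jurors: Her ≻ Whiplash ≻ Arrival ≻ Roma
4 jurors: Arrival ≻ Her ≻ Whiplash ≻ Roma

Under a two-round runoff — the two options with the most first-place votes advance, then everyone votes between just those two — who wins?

Round 1 first-place votes: Her 5, Whiplash 4, Arrival 4, Roma 6.
Roma and Her advance.
Runoff: Roma is preferred to Her by 6 voters; Her by 13.
Her wins the runoff.

Her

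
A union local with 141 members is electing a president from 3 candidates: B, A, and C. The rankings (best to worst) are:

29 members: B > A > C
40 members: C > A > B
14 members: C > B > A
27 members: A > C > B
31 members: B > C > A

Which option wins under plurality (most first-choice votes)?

First-place votes: B 60, A 27, C 54.
B has the most first-place votes.

B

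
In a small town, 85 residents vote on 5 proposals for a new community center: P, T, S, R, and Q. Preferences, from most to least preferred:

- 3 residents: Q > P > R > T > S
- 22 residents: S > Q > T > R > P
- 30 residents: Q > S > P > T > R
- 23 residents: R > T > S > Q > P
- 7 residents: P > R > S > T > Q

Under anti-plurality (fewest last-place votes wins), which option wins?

Last-place votes: P 45, T 0, S 3, R 30, Q 7.
T is ranked last by the fewest voters, so T wins.

T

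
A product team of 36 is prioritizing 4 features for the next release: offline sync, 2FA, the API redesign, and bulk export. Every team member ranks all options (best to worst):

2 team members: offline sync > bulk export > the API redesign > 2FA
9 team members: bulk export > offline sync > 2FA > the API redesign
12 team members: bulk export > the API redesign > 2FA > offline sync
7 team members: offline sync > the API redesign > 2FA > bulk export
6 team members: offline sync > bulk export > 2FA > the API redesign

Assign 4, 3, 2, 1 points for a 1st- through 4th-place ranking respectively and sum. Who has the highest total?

offline sync: 2·4 + 9·3 + 12·1 + 7·4 + 6·4 = 99
2FA: 2·1 + 9·2 + 12·2 + 7·2 + 6·2 = 70
the API redesign: 2·2 + 9·1 + 12·3 + 7·3 + 6·1 = 76
bulk export: 2·3 + 9·4 + 12·4 + 7·1 + 6·3 = 115
bulk export has the highest Borda score (115).

bulk export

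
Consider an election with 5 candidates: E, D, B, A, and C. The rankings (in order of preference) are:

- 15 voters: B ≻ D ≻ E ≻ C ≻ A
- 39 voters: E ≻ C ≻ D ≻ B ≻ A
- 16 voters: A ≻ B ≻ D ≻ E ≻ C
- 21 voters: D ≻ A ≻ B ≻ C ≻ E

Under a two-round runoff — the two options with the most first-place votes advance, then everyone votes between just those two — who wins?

D

Round 1 first-place votes: E 39, D 21, B 15, A 16, C 0.
E and D advance.
Runoff: E is preferred to D by 39 voters; D by 52.
D wins the runoff.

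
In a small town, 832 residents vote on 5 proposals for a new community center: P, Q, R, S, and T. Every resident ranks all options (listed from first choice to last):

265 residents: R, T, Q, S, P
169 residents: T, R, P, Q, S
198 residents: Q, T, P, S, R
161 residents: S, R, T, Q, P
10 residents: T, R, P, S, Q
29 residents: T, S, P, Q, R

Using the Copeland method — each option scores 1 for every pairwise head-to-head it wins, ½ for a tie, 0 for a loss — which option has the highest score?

P: loses to Q, R, S, and T → score 0.
Q: beats P and S; loses to R and T → score 2.
R: beats P, Q, S, and T → score 4.
S: beats P; loses to Q, R, and T → score 1.
T: beats P, Q, and S; loses to R → score 3.
R has the best pairwise record.

R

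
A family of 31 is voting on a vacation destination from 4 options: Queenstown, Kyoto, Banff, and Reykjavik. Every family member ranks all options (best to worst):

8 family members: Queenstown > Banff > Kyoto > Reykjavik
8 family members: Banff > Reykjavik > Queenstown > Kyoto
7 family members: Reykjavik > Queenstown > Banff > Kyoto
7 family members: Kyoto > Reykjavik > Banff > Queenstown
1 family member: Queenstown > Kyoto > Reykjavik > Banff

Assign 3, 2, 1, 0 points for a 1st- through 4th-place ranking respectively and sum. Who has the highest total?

Queenstown: 8·3 + 8·1 + 7·2 + 7·0 + 1·3 = 49
Kyoto: 8·1 + 8·0 + 7·0 + 7·3 + 1·2 = 31
Banff: 8·2 + 8·3 + 7·1 + 7·1 + 1·0 = 54
Reykjavik: 8·0 + 8·2 + 7·3 + 7·2 + 1·1 = 52
Banff has the highest Borda score (54).

Banff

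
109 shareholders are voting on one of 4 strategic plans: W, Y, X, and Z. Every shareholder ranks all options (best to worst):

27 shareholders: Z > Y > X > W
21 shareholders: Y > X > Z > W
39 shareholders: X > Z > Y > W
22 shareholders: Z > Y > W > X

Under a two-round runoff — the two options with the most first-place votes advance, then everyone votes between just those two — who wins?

Round 1 first-place votes: W 0, Y 21, X 39, Z 49.
Z and X advance.
Runoff: Z is preferred to X by 49 voters; X by 60.
X wins the runoff.

X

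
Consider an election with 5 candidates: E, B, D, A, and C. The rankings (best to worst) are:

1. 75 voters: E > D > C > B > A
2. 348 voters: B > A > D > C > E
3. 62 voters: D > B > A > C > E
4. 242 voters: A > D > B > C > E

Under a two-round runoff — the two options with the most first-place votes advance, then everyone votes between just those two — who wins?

B

Round 1 first-place votes: E 75, B 348, D 62, A 242, C 0.
B and A advance.
Runoff: B is preferred to A by 485 voters; A by 242.
B wins the runoff.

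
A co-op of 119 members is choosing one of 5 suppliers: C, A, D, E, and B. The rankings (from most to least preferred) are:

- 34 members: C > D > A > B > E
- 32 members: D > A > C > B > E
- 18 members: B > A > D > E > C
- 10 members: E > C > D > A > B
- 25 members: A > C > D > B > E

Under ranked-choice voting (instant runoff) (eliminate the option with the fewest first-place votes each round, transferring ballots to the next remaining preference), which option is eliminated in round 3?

D

Round 1: C 34, A 25, D 32, E 10, B 18. Eliminate E.
Round 2: C 44, A 25, D 32, B 18. Eliminate B.
Round 3: C 44, A 43, D 32. Eliminate D.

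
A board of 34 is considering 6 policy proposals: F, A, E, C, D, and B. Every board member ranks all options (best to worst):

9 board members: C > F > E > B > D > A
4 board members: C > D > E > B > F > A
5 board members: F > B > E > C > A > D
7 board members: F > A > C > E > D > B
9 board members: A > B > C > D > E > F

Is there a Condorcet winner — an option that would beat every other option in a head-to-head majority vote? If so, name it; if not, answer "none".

C

C vs F: 22–12 for C.
C vs A: 18–16 for C.
C vs E: 29–5 for C.
C vs D: 34–0 for C.
C vs B: 20–14 for C.
C beats every other option head-to-head.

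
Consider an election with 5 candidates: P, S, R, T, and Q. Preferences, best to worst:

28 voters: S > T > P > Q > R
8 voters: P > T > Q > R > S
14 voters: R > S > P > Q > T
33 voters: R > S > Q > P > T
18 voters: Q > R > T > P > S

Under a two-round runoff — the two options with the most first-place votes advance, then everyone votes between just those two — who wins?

R

Round 1 first-place votes: P 8, S 28, R 47, T 0, Q 18.
R and S advance.
Runoff: R is preferred to S by 73 voters; S by 28.
R wins the runoff.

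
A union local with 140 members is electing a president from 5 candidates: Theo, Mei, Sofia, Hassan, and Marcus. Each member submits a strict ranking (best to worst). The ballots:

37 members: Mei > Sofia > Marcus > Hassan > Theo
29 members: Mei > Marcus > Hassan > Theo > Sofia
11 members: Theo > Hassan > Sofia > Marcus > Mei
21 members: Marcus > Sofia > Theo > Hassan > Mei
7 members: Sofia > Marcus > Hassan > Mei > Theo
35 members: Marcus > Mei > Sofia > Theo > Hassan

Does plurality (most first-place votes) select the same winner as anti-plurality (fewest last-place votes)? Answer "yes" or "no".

Plurality — first-place votes: Theo 11, Mei 66, Sofia 7, Hassan 0, Marcus 56. Winner: Mei.
Anti-plurality — last-place votes: Theo 44, Mei 32, Sofia 29, Hassan 35, Marcus 0. Winner: Marcus.
The two methods disagree.

no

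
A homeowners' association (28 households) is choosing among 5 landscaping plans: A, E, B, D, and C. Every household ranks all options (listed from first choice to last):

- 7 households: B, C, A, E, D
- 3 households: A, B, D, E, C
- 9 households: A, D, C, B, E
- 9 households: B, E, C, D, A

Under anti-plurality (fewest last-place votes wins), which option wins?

B

Last-place votes: A 9, E 9, B 0, D 7, C 3.
B is ranked last by the fewest voters, so B wins.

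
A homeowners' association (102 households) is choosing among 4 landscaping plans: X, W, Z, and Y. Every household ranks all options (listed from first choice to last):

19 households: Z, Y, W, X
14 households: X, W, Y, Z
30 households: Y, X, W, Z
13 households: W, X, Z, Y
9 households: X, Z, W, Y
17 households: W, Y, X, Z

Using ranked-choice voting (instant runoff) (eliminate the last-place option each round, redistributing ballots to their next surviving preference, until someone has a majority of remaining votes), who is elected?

Round 1: X 23, W 30, Z 19, Y 30. Eliminate Z.
Round 2: X 23, W 30, Y 49. Eliminate X.
Round 3: W 53, Y 49. W has a majority.

W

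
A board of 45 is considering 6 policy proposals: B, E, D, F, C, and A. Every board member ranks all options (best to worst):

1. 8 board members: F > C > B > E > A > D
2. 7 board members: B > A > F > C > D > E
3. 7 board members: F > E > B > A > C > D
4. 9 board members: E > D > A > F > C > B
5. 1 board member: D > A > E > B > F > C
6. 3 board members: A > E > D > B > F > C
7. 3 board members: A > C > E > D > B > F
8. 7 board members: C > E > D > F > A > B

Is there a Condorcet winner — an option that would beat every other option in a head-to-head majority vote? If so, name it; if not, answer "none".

Checking pairwise contests:
E beats B 30–15.
C beats E 25–20.
E beats D 37–8.
E beats F 23–22.
F beats C 35–10.
E beats A 31–14.
Every option loses at least one head-to-head, so there is no Condorcet winner.

none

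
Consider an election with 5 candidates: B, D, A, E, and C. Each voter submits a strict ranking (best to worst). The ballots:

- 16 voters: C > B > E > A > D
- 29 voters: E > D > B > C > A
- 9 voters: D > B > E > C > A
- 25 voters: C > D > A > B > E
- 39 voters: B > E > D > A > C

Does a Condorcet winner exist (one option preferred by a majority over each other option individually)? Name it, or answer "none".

none

Checking pairwise contests:
D beats B 63–55.
E beats D 84–34.
B beats A 93–25.
B beats E 89–29.
B beats C 77–41.
Every option loses at least one head-to-head, so there is no Condorcet winner.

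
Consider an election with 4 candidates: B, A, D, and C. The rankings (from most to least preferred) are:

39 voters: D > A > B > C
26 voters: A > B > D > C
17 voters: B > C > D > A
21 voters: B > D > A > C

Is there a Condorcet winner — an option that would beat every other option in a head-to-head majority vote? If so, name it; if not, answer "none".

Checking pairwise contests:
A beats B 65–38.
D beats A 77–26.
B beats D 64–39.
B beats C 103–0.
Every option loses at least one head-to-head, so there is no Condorcet winner.

none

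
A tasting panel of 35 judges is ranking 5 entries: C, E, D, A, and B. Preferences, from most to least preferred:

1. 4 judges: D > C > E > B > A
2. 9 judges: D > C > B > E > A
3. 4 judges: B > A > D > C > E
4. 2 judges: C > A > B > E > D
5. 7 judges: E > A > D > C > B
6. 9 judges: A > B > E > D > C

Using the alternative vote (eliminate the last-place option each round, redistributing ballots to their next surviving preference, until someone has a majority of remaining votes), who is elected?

A

Round 1: C 2, E 7, D 13, A 9, B 4. Eliminate C.
Round 2: E 7, D 13, A 11, B 4. Eliminate B.
Round 3: E 7, D 13, A 15. Eliminate E.
Round 4: D 13, A 22. A has a majority.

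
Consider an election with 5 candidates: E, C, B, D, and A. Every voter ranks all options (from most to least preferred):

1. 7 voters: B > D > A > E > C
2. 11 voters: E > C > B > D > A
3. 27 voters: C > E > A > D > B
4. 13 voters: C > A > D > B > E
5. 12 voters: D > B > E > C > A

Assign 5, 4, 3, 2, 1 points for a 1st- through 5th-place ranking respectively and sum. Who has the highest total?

C

E: 7·2 + 11·5 + 27·4 + 13·1 + 12·3 = 226
C: 7·1 + 11·4 + 27·5 + 13·5 + 12·2 = 275
B: 7·5 + 11·3 + 27·1 + 13·2 + 12·4 = 169
D: 7·4 + 11·2 + 27·2 + 13·3 + 12·5 = 203
A: 7·3 + 11·1 + 27·3 + 13·4 + 12·1 = 177
C has the highest Borda score (275).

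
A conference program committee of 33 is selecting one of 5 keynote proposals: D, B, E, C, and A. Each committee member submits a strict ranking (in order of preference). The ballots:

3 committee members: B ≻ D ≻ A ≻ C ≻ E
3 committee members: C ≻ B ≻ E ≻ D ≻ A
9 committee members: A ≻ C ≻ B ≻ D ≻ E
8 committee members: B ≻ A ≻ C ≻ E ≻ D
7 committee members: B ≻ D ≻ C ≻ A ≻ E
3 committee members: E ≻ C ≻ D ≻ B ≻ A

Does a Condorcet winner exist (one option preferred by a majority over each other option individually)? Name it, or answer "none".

B

B vs D: 30–3 for B.
B vs E: 30–3 for B.
B vs C: 18–15 for B.
B vs A: 24–9 for B.
B beats every other option head-to-head.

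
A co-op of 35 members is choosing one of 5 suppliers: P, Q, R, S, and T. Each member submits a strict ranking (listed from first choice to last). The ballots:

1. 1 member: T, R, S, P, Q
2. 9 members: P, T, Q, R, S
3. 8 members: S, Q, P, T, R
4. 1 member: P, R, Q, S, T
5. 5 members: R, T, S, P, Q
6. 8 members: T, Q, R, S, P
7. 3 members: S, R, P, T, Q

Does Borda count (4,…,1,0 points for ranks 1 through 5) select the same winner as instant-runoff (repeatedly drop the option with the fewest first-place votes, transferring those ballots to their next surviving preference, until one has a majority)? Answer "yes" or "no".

Borda — scores: P 68, Q 68, R 60, S 65, T 89. Winner: T.
Instant-runoff — R1 P 10, Q 0, R 5, S 11, T 9 (Q out); R2 P 10, R 5, S 11, T 9 (R out); R3 P 10, S 11, T 14 (P out); R4 S 12, T 23 (T winner). Winner: T.
The two methods agree.

yes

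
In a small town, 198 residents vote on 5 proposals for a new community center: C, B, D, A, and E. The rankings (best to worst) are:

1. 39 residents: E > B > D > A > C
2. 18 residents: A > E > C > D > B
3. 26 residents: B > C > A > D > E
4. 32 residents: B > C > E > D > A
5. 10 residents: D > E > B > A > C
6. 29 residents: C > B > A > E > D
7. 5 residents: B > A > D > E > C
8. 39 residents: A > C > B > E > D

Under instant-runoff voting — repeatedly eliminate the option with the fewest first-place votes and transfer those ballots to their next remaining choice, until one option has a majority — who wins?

Round 1: C 29, B 63, D 10, A 57, E 39. Eliminate D.
Round 2: C 29, B 63, A 57, E 49. Eliminate C.
Round 3: B 92, A 57, E 49. Eliminate E.
Round 4: B 141, A 57. B has a majority.

B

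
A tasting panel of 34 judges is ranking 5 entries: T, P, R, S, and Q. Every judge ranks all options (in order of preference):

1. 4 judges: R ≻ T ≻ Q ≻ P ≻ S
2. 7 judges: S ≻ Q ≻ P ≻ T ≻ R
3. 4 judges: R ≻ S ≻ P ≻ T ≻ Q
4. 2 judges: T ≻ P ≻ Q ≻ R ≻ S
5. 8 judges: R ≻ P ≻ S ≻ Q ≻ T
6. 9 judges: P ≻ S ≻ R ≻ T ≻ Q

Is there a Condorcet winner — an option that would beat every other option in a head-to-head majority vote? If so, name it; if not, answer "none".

P

P vs T: 28–6 for P.
P vs R: 18–16 for P.
P vs S: 23–11 for P.
P vs Q: 23–11 for P.
P beats every other option head-to-head.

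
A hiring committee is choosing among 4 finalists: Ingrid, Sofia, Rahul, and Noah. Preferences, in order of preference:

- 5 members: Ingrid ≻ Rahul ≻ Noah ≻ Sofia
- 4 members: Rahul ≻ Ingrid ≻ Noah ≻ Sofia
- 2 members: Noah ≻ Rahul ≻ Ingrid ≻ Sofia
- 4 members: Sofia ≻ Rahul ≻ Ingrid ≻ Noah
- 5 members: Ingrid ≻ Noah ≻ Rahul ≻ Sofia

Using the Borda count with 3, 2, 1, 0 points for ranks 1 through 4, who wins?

Ingrid: 5·3 + 4·2 + 2·1 + 4·1 + 5·3 = 44
Sofia: 5·0 + 4·0 + 2·0 + 4·3 + 5·0 = 12
Rahul: 5·2 + 4·3 + 2·2 + 4·2 + 5·1 = 39
Noah: 5·1 + 4·1 + 2·3 + 4·0 + 5·2 = 25
Ingrid has the highest Borda score (44).

Ingrid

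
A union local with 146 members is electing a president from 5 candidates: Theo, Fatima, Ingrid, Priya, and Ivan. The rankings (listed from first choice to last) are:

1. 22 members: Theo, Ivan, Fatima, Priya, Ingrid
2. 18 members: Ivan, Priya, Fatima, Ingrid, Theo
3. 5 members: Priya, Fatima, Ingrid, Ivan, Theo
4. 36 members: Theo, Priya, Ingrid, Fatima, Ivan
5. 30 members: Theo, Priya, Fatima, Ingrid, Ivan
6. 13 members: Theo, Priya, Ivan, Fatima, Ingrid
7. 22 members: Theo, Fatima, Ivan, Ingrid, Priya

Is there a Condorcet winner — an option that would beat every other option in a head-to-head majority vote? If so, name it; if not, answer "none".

Theo vs Fatima: 123–23 for Theo.
Theo vs Ingrid: 123–23 for Theo.
Theo vs Priya: 123–23 for Theo.
Theo vs Ivan: 123–23 for Theo.
Theo beats every other option head-to-head.

Theo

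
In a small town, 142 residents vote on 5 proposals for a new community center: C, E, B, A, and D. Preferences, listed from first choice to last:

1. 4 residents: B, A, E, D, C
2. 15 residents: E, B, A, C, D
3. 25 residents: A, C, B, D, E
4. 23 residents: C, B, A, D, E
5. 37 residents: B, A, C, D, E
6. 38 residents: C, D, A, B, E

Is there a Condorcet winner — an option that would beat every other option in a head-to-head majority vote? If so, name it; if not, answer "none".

none

Checking pairwise contests:
A beats C 81–61.
C beats E 123–19.
C beats B 86–56.
B beats A 79–63.
C beats D 138–4.
Every option loses at least one head-to-head, so there is no Condorcet winner.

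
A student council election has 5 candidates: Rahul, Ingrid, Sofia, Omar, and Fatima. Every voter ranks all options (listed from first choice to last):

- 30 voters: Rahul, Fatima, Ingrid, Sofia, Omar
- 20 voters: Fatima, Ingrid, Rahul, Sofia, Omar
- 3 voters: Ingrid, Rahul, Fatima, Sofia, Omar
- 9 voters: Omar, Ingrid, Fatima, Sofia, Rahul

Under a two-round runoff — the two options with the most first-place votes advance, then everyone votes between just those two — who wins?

Rahul

Round 1 first-place votes: Rahul 30, Ingrid 3, Sofia 0, Omar 9, Fatima 20.
Rahul and Fatima advance.
Runoff: Rahul is preferred to Fatima by 33 voters; Fatima by 29.
Rahul wins the runoff.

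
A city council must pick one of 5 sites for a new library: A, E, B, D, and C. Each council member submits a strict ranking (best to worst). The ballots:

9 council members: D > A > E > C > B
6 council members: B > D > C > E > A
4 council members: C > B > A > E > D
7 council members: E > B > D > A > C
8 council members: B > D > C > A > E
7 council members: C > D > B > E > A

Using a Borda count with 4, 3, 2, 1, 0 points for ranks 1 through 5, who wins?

A: 9·3 + 6·0 + 4·2 + 7·1 + 8·1 + 7·0 = 50
E: 9·2 + 6·1 + 4·1 + 7·4 + 8·0 + 7·1 = 63
B: 9·0 + 6·4 + 4·3 + 7·3 + 8·4 + 7·2 = 103
D: 9·4 + 6·3 + 4·0 + 7·2 + 8·3 + 7·3 = 113
C: 9·1 + 6·2 + 4·4 + 7·0 + 8·2 + 7·4 = 81
D has the highest Borda score (113).

D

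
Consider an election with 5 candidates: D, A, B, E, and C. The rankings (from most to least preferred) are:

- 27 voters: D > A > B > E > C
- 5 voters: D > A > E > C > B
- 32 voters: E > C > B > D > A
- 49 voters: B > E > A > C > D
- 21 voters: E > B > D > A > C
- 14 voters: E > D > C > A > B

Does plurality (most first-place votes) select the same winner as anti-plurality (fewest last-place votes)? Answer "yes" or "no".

yes

Plurality — first-place votes: D 32, A 0, B 49, E 67, C 0. Winner: E.
Anti-plurality — last-place votes: D 49, A 32, B 19, E 0, C 48. Winner: E.
The two methods agree.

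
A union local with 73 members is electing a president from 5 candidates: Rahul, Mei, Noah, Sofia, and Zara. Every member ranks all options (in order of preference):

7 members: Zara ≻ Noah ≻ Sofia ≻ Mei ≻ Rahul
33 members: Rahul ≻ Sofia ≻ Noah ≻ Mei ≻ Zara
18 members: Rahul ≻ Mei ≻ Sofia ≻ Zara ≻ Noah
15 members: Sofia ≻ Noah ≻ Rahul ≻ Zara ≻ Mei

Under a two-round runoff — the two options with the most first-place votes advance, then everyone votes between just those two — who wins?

Rahul

Round 1 first-place votes: Rahul 51, Mei 0, Noah 0, Sofia 15, Zara 7.
Rahul and Sofia advance.
Runoff: Rahul is preferred to Sofia by 51 voters; Sofia by 22.
Rahul wins the runoff.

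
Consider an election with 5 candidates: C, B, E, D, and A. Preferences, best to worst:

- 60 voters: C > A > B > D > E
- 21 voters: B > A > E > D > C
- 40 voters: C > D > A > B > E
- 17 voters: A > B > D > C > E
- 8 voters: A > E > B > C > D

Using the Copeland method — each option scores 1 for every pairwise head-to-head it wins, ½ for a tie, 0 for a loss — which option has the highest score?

C: beats B, E, D, and A → score 4.
B: beats E and D; loses to C and A → score 2.
E: loses to C, B, D, and A → score 0.
D: beats E; loses to C, B, and A → score 1.
A: beats B, E, and D; loses to C → score 3.
C has the best pairwise record.

C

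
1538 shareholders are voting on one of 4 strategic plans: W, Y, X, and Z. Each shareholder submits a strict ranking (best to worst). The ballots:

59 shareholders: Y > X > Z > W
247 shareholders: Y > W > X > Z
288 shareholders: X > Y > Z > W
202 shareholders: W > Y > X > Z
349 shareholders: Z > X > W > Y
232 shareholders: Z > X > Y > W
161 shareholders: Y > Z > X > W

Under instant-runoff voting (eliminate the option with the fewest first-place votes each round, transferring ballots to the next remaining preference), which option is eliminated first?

W

Round 1: W 202, Y 467, X 288, Z 581. Eliminate W.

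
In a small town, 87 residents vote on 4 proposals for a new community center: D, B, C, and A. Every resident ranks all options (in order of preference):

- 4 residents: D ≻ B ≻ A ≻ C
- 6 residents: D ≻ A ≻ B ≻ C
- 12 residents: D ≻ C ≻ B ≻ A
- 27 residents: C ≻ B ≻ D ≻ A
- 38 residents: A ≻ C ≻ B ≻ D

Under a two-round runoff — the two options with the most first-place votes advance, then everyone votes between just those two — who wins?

A

Round 1 first-place votes: D 22, B 0, C 27, A 38.
A and C advance.
Runoff: A is preferred to C by 48 voters; C by 39.
A wins the runoff.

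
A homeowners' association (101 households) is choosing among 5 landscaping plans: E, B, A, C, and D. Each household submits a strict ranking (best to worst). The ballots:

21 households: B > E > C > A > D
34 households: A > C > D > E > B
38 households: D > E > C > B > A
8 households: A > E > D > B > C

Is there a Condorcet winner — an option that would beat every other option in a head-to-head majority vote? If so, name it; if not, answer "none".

none

Checking pairwise contests:
D beats E 72–29.
E beats B 80–21.
E beats A 59–42.
E beats C 67–34.
A beats D 63–38.
Every option loses at least one head-to-head, so there is no Condorcet winner.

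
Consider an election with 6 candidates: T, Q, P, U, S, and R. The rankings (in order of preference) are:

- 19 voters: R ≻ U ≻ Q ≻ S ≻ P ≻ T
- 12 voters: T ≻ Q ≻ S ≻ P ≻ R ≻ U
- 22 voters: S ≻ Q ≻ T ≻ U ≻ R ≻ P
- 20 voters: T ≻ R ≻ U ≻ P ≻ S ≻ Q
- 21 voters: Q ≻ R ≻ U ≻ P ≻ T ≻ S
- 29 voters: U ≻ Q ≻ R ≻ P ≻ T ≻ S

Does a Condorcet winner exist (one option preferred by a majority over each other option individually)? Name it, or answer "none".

Checking pairwise contests:
Q beats T 91–32.
U beats Q 68–55.
Q beats P 103–20.
R beats U 72–51.
T beats S 82–41.
Q beats R 84–39.
Every option loses at least one head-to-head, so there is no Condorcet winner.

none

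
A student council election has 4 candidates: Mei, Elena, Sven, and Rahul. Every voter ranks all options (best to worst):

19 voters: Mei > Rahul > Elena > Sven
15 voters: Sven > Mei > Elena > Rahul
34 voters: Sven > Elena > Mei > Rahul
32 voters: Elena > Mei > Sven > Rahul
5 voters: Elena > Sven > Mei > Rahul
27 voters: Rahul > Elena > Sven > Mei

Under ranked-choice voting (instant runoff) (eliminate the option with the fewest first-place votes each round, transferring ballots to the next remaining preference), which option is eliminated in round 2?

Round 1: Mei 19, Elena 37, Sven 49, Rahul 27. Eliminate Mei.
Round 2: Elena 37, Sven 49, Rahul 46. Eliminate Elena.

Elena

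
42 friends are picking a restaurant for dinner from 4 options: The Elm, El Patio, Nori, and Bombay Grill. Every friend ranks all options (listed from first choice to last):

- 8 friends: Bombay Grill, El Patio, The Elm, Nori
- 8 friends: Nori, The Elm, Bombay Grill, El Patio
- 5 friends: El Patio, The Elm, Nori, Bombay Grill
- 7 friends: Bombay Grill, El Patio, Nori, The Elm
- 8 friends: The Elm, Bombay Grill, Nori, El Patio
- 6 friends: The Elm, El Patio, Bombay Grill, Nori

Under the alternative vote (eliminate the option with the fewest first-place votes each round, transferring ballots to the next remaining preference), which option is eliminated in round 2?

Nori

Round 1: The Elm 14, El Patio 5, Nori 8, Bombay Grill 15. Eliminate El Patio.
Round 2: The Elm 19, Nori 8, Bombay Grill 15. Eliminate Nori.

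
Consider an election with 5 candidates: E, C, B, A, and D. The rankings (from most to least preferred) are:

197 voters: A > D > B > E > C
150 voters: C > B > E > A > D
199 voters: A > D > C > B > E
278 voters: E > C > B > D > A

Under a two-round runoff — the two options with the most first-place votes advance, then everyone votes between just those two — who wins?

Round 1 first-place votes: E 278, C 150, B 0, A 396, D 0.
A and E advance.
Runoff: A is preferred to E by 396 voters; E by 428.
E wins the runoff.

E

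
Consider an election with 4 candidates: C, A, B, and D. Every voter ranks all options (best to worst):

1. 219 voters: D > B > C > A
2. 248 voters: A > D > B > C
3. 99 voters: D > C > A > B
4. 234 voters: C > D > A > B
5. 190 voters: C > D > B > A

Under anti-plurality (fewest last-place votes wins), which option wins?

D

Last-place votes: C 248, A 409, B 333, D 0.
D is ranked last by the fewest voters, so D wins.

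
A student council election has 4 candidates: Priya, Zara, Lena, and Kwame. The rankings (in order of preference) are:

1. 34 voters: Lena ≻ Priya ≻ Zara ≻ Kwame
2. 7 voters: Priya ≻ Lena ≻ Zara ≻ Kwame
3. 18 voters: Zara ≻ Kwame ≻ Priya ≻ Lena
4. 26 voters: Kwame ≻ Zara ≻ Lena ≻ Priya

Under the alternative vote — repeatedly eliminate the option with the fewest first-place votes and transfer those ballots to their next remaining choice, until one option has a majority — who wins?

Round 1: Priya 7, Zara 18, Lena 34, Kwame 26. Eliminate Priya.
Round 2: Zara 18, Lena 41, Kwame 26. Eliminate Zara.
Round 3: Lena 41, Kwame 44. Kwame has a majority.

Kwame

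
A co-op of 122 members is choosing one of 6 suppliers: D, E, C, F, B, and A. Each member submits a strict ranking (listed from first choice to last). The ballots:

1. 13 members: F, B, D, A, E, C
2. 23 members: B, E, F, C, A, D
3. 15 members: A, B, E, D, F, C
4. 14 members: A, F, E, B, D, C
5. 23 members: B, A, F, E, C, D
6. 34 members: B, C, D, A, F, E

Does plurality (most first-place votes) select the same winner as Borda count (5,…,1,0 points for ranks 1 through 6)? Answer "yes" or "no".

Plurality — first-place votes: D 0, E 0, C 0, F 13, B 80, A 29. Winner: B.
Borda — scores: D 185, E 238, C 205, F 308, B 540, A 354. Winner: B.
The two methods agree.

yes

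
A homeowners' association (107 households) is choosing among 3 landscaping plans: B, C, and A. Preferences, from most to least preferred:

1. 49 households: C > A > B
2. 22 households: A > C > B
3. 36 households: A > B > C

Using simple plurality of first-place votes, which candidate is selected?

First-place votes: B 0, C 49, A 58.
A has the most first-place votes.

A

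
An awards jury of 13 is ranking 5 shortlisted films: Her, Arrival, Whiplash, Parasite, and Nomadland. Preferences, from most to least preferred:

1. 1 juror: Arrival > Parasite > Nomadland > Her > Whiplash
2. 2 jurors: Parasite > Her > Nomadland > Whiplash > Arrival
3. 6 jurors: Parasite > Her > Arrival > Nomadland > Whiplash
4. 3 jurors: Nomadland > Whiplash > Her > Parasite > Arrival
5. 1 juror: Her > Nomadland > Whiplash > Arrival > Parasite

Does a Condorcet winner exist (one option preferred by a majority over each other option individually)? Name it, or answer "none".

Parasite

Parasite vs Her: 9–4 for Parasite.
Parasite vs Arrival: 11–2 for Parasite.
Parasite vs Whiplash: 9–4 for Parasite.
Parasite vs Nomadland: 9–4 for Parasite.
Parasite beats every other option head-to-head.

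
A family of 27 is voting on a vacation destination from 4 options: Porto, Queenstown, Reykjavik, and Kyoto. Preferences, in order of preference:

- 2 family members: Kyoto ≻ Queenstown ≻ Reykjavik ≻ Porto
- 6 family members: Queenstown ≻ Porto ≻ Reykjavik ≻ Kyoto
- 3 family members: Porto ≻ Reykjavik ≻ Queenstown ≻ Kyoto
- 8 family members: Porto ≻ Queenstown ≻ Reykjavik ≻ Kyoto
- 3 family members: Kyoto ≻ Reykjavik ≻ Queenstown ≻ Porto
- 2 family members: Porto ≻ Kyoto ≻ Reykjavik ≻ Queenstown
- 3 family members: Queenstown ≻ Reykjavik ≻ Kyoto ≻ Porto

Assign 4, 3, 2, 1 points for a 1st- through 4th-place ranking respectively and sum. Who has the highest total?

Porto: 2·1 + 6·3 + 3·4 + 8·4 + 3·1 + 2·4 + 3·1 = 78
Queenstown: 2·3 + 6·4 + 3·2 + 8·3 + 3·2 + 2·1 + 3·4 = 80
Reykjavik: 2·2 + 6·2 + 3·3 + 8·2 + 3·3 + 2·2 + 3·3 = 63
Kyoto: 2·4 + 6·1 + 3·1 + 8·1 + 3·4 + 2·3 + 3·2 = 49
Queenstown has the highest Borda score (80).

Queenstown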